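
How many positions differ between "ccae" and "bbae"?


Comparing "ccae" and "bbae" position by position:
  Position 0: 'c' vs 'b' => DIFFER
  Position 1: 'c' vs 'b' => DIFFER
  Position 2: 'a' vs 'a' => same
  Position 3: 'e' vs 'e' => same
Positions that differ: 2

2


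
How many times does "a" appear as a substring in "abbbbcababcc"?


Searching for "a" in "abbbbcababcc"
Scanning each position:
  Position 0: "a" => MATCH
  Position 1: "b" => no
  Position 2: "b" => no
  Position 3: "b" => no
  Position 4: "b" => no
  Position 5: "c" => no
  Position 6: "a" => MATCH
  Position 7: "b" => no
  Position 8: "a" => MATCH
  Position 9: "b" => no
  Position 10: "c" => no
  Position 11: "c" => no
Total occurrences: 3

3


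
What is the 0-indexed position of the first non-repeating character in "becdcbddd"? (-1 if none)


Input: becdcbddd
Character frequencies:
  'b': 2
  'c': 2
  'd': 4
  'e': 1
Scanning left to right for freq == 1:
  Position 0 ('b'): freq=2, skip
  Position 1 ('e'): unique! => answer = 1

1


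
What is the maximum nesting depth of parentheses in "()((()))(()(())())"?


Input: "()((()))(()(())())"
Tracking depth:
  Position 0 '(': depth becomes 1
  Position 1 ')': depth becomes 0
  Position 2 '(': depth becomes 1
  Position 3 '(': depth becomes 2
  Position 4 '(': depth becomes 3
  Position 5 ')': depth becomes 2
  Position 6 ')': depth becomes 1
  Position 7 ')': depth becomes 0
  Position 8 '(': depth becomes 1
  Position 9 '(': depth becomes 2
  Position 10 ')': depth becomes 1
  Position 11 '(': depth becomes 2
  Position 12 '(': depth becomes 3
  Position 13 ')': depth becomes 2
  Position 14 ')': depth becomes 1
  Position 15 '(': depth becomes 2
  Position 16 ')': depth becomes 1
  Position 17 ')': depth becomes 0
Maximum depth reached: 3

3


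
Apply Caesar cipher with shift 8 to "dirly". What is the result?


Caesar cipher: shift "dirly" by 8
  'd' (pos 3) + 8 = pos 11 = 'l'
  'i' (pos 8) + 8 = pos 16 = 'q'
  'r' (pos 17) + 8 = pos 25 = 'z'
  'l' (pos 11) + 8 = pos 19 = 't'
  'y' (pos 24) + 8 = pos 6 = 'g'
Result: lqztg

lqztg


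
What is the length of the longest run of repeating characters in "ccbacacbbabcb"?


Input: "ccbacacbbabcb"
Scanning for longest run:
  Position 1 ('c'): continues run of 'c', length=2
  Position 2 ('b'): new char, reset run to 1
  Position 3 ('a'): new char, reset run to 1
  Position 4 ('c'): new char, reset run to 1
  Position 5 ('a'): new char, reset run to 1
  Position 6 ('c'): new char, reset run to 1
  Position 7 ('b'): new char, reset run to 1
  Position 8 ('b'): continues run of 'b', length=2
  Position 9 ('a'): new char, reset run to 1
  Position 10 ('b'): new char, reset run to 1
  Position 11 ('c'): new char, reset run to 1
  Position 12 ('b'): new char, reset run to 1
Longest run: 'c' with length 2

2


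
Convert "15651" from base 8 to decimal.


Input: "15651" in base 8
Positional expansion:
  Digit '1' (value 1) x 8^4 = 4096
  Digit '5' (value 5) x 8^3 = 2560
  Digit '6' (value 6) x 8^2 = 384
  Digit '5' (value 5) x 8^1 = 40
  Digit '1' (value 1) x 8^0 = 1
Sum = 7081

7081


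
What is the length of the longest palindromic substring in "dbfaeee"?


Input: "dbfaeee"
Checking substrings for palindromes:
  [4:7] "eee" (len 3) => palindrome
  [4:6] "ee" (len 2) => palindrome
  [5:7] "ee" (len 2) => palindrome
Longest palindromic substring: "eee" with length 3

3


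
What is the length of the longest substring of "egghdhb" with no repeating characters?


Input: "egghdhb"
Sliding window (track last position of each char):
  Position 0 ('e'): window [0,0] length 1 -- new best
  Position 1 ('g'): window [0,1] length 2 -- new best
  Position 2 ('g'): repeat (last at 1), move window start to 2
  Position 2 ('g'): window [2,2] length 1
  Position 3 ('h'): window [2,3] length 2
  Position 4 ('d'): window [2,4] length 3 -- new best
  Position 5 ('h'): repeat (last at 3), move window start to 4
  Position 5 ('h'): window [4,5] length 2
  Position 6 ('b'): window [4,6] length 3
Longest substring with no repeats: "ghd" with length 3

3


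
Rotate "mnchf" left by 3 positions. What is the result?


Input: "mnchf", rotate left by 3
First 3 characters: "mnc"
Remaining characters: "hf"
Concatenate remaining + first: "hf" + "mnc" = "hfmnc"

hfmnc


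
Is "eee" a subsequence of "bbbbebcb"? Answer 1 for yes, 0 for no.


Check if "eee" is a subsequence of "bbbbebcb"
Greedy scan:
  Position 0 ('b'): no match needed
  Position 1 ('b'): no match needed
  Position 2 ('b'): no match needed
  Position 3 ('b'): no match needed
  Position 4 ('e'): matches sub[0] = 'e'
  Position 5 ('b'): no match needed
  Position 6 ('c'): no match needed
  Position 7 ('b'): no match needed
Only matched 1/3 characters => not a subsequence

0


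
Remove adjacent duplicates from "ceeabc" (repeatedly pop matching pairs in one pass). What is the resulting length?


Input: ceeabc
Stack-based adjacent duplicate removal:
  Read 'c': push. Stack: c
  Read 'e': push. Stack: ce
  Read 'e': matches stack top 'e' => pop. Stack: c
  Read 'a': push. Stack: ca
  Read 'b': push. Stack: cab
  Read 'c': push. Stack: cabc
Final stack: "cabc" (length 4)

4


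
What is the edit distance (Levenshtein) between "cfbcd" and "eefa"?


Computing edit distance: "cfbcd" -> "eefa"
DP table:
           e    e    f    a
      0    1    2    3    4
  c   1    1    2    3    4
  f   2    2    2    2    3
  b   3    3    3    3    3
  c   4    4    4    4    4
  d   5    5    5    5    5
Edit distance = dp[5][4] = 5

5


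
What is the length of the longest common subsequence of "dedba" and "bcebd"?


LCS of "dedba" and "bcebd"
DP table:
           b    c    e    b    d
      0    0    0    0    0    0
  d   0    0    0    0    0    1
  e   0    0    0    1    1    1
  d   0    0    0    1    1    2
  b   0    1    1    1    2    2
  a   0    1    1    1    2    2
LCS length = dp[5][5] = 2

2


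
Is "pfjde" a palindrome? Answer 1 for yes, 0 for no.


Input: pfjde
Reversed: edjfp
  Compare pos 0 ('p') with pos 4 ('e'): MISMATCH
  Compare pos 1 ('f') with pos 3 ('d'): MISMATCH
Result: not a palindrome

0


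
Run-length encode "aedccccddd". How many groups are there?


Input: aedccccddd
Scanning for consecutive runs:
  Group 1: 'a' x 1 (positions 0-0)
  Group 2: 'e' x 1 (positions 1-1)
  Group 3: 'd' x 1 (positions 2-2)
  Group 4: 'c' x 4 (positions 3-6)
  Group 5: 'd' x 3 (positions 7-9)
Total groups: 5

5


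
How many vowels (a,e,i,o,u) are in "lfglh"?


Input: lfglh
Checking each character:
  'l' at position 0: consonant
  'f' at position 1: consonant
  'g' at position 2: consonant
  'l' at position 3: consonant
  'h' at position 4: consonant
Total vowels: 0

0


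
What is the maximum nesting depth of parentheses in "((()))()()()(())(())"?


Input: "((()))()()()(())(())"
Tracking depth:
  Position 0 '(': depth becomes 1
  Position 1 '(': depth becomes 2
  Position 2 '(': depth becomes 3
  Position 3 ')': depth becomes 2
  Position 4 ')': depth becomes 1
  Position 5 ')': depth becomes 0
  Position 6 '(': depth becomes 1
  Position 7 ')': depth becomes 0
  Position 8 '(': depth becomes 1
  Position 9 ')': depth becomes 0
  Position 10 '(': depth becomes 1
  Position 11 ')': depth becomes 0
  Position 12 '(': depth becomes 1
  Position 13 '(': depth becomes 2
  Position 14 ')': depth becomes 1
  Position 15 ')': depth becomes 0
  Position 16 '(': depth becomes 1
  Position 17 '(': depth becomes 2
  Position 18 ')': depth becomes 1
  Position 19 ')': depth becomes 0
Maximum depth reached: 3

3


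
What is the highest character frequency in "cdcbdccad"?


Input: cdcbdccad
Character counts:
  'a': 1
  'b': 1
  'c': 4
  'd': 3
Maximum frequency: 4

4


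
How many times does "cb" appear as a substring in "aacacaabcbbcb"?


Searching for "cb" in "aacacaabcbbcb"
Scanning each position:
  Position 0: "aa" => no
  Position 1: "ac" => no
  Position 2: "ca" => no
  Position 3: "ac" => no
  Position 4: "ca" => no
  Position 5: "aa" => no
  Position 6: "ab" => no
  Position 7: "bc" => no
  Position 8: "cb" => MATCH
  Position 9: "bb" => no
  Position 10: "bc" => no
  Position 11: "cb" => MATCH
Total occurrences: 2

2


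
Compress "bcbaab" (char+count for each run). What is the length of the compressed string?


Input: bcbaab
Runs:
  'b' x 1 => "b1"
  'c' x 1 => "c1"
  'b' x 1 => "b1"
  'a' x 2 => "a2"
  'b' x 1 => "b1"
Compressed: "b1c1b1a2b1"
Compressed length: 10

10


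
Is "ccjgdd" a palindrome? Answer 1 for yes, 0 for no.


Input: ccjgdd
Reversed: ddgjcc
  Compare pos 0 ('c') with pos 5 ('d'): MISMATCH
  Compare pos 1 ('c') with pos 4 ('d'): MISMATCH
  Compare pos 2 ('j') with pos 3 ('g'): MISMATCH
Result: not a palindrome

0


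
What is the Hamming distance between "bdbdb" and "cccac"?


Comparing "bdbdb" and "cccac" position by position:
  Position 0: 'b' vs 'c' => differ
  Position 1: 'd' vs 'c' => differ
  Position 2: 'b' vs 'c' => differ
  Position 3: 'd' vs 'a' => differ
  Position 4: 'b' vs 'c' => differ
Total differences (Hamming distance): 5

5


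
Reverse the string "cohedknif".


Input: cohedknif
Reading characters right to left:
  Position 8: 'f'
  Position 7: 'i'
  Position 6: 'n'
  Position 5: 'k'
  Position 4: 'd'
  Position 3: 'e'
  Position 2: 'h'
  Position 1: 'o'
  Position 0: 'c'
Reversed: finkdehoc

finkdehoc


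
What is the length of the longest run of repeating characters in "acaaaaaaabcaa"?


Input: "acaaaaaaabcaa"
Scanning for longest run:
  Position 1 ('c'): new char, reset run to 1
  Position 2 ('a'): new char, reset run to 1
  Position 3 ('a'): continues run of 'a', length=2
  Position 4 ('a'): continues run of 'a', length=3
  Position 5 ('a'): continues run of 'a', length=4
  Position 6 ('a'): continues run of 'a', length=5
  Position 7 ('a'): continues run of 'a', length=6
  Position 8 ('a'): continues run of 'a', length=7
  Position 9 ('b'): new char, reset run to 1
  Position 10 ('c'): new char, reset run to 1
  Position 11 ('a'): new char, reset run to 1
  Position 12 ('a'): continues run of 'a', length=2
Longest run: 'a' with length 7

7


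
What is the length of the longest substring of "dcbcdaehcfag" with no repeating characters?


Input: "dcbcdaehcfag"
Sliding window (track last position of each char):
  Position 0 ('d'): window [0,0] length 1 -- new best
  Position 1 ('c'): window [0,1] length 2 -- new best
  Position 2 ('b'): window [0,2] length 3 -- new best
  Position 3 ('c'): repeat (last at 1), move window start to 2
  Position 3 ('c'): window [2,3] length 2
  Position 4 ('d'): window [2,4] length 3
  Position 5 ('a'): window [2,5] length 4 -- new best
  Position 6 ('e'): window [2,6] length 5 -- new best
  Position 7 ('h'): window [2,7] length 6 -- new best
  Position 8 ('c'): repeat (last at 3), move window start to 4
  Position 8 ('c'): window [4,8] length 5
  Position 9 ('f'): window [4,9] length 6
  Position 10 ('a'): repeat (last at 5), move window start to 6
  Position 10 ('a'): window [6,10] length 5
  Position 11 ('g'): window [6,11] length 6
Longest substring with no repeats: "bcdaeh" with length 6

6


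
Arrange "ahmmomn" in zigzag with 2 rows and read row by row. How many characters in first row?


Zigzag "ahmmomn" into 2 rows:
Placing characters:
  'a' => row 0
  'h' => row 1
  'm' => row 0
  'm' => row 1
  'o' => row 0
  'm' => row 1
  'n' => row 0
Rows:
  Row 0: "amon"
  Row 1: "hmm"
First row length: 4

4


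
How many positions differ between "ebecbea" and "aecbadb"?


Comparing "ebecbea" and "aecbadb" position by position:
  Position 0: 'e' vs 'a' => DIFFER
  Position 1: 'b' vs 'e' => DIFFER
  Position 2: 'e' vs 'c' => DIFFER
  Position 3: 'c' vs 'b' => DIFFER
  Position 4: 'b' vs 'a' => DIFFER
  Position 5: 'e' vs 'd' => DIFFER
  Position 6: 'a' vs 'b' => DIFFER
Positions that differ: 7

7


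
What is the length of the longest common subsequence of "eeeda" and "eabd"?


LCS of "eeeda" and "eabd"
DP table:
           e    a    b    d
      0    0    0    0    0
  e   0    1    1    1    1
  e   0    1    1    1    1
  e   0    1    1    1    1
  d   0    1    1    1    2
  a   0    1    2    2    2
LCS length = dp[5][4] = 2

2


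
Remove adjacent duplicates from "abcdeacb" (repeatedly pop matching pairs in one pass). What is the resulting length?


Input: abcdeacb
Stack-based adjacent duplicate removal:
  Read 'a': push. Stack: a
  Read 'b': push. Stack: ab
  Read 'c': push. Stack: abc
  Read 'd': push. Stack: abcd
  Read 'e': push. Stack: abcde
  Read 'a': push. Stack: abcdea
  Read 'c': push. Stack: abcdeac
  Read 'b': push. Stack: abcdeacb
Final stack: "abcdeacb" (length 8)

8


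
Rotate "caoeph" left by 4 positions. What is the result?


Input: "caoeph", rotate left by 4
First 4 characters: "caoe"
Remaining characters: "ph"
Concatenate remaining + first: "ph" + "caoe" = "phcaoe"

phcaoe


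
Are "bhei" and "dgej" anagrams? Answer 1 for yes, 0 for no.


Strings: "bhei", "dgej"
Sorted first:  behi
Sorted second: degj
Differ at position 0: 'b' vs 'd' => not anagrams

0


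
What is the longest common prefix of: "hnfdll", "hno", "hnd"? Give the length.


Words: hnfdll, hno, hnd
  Position 0: all 'h' => match
  Position 1: all 'n' => match
  Position 2: ('f', 'o', 'd') => mismatch, stop
LCP = "hn" (length 2)

2


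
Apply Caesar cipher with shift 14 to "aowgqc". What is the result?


Caesar cipher: shift "aowgqc" by 14
  'a' (pos 0) + 14 = pos 14 = 'o'
  'o' (pos 14) + 14 = pos 2 = 'c'
  'w' (pos 22) + 14 = pos 10 = 'k'
  'g' (pos 6) + 14 = pos 20 = 'u'
  'q' (pos 16) + 14 = pos 4 = 'e'
  'c' (pos 2) + 14 = pos 16 = 'q'
Result: ockueq

ockueq


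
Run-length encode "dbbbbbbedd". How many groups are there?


Input: dbbbbbbedd
Scanning for consecutive runs:
  Group 1: 'd' x 1 (positions 0-0)
  Group 2: 'b' x 6 (positions 1-6)
  Group 3: 'e' x 1 (positions 7-7)
  Group 4: 'd' x 2 (positions 8-9)
Total groups: 4

4


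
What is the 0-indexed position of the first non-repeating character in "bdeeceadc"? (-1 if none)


Input: bdeeceadc
Character frequencies:
  'a': 1
  'b': 1
  'c': 2
  'd': 2
  'e': 3
Scanning left to right for freq == 1:
  Position 0 ('b'): unique! => answer = 0

0


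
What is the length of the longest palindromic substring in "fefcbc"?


Input: "fefcbc"
Checking substrings for palindromes:
  [0:3] "fef" (len 3) => palindrome
  [3:6] "cbc" (len 3) => palindrome
Longest palindromic substring: "fef" with length 3

3


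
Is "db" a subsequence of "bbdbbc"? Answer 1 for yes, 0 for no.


Check if "db" is a subsequence of "bbdbbc"
Greedy scan:
  Position 0 ('b'): no match needed
  Position 1 ('b'): no match needed
  Position 2 ('d'): matches sub[0] = 'd'
  Position 3 ('b'): matches sub[1] = 'b'
  Position 4 ('b'): no match needed
  Position 5 ('c'): no match needed
All 2 characters matched => is a subsequence

1


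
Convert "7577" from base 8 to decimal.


Input: "7577" in base 8
Positional expansion:
  Digit '7' (value 7) x 8^3 = 3584
  Digit '5' (value 5) x 8^2 = 320
  Digit '7' (value 7) x 8^1 = 56
  Digit '7' (value 7) x 8^0 = 7
Sum = 3967

3967


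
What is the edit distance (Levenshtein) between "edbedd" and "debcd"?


Computing edit distance: "edbedd" -> "debcd"
DP table:
           d    e    b    c    d
      0    1    2    3    4    5
  e   1    1    1    2    3    4
  d   2    1    2    2    3    3
  b   3    2    2    2    3    4
  e   4    3    2    3    3    4
  d   5    4    3    3    4    3
  d   6    5    4    4    4    4
Edit distance = dp[6][5] = 4

4


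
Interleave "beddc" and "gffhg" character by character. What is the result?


Interleaving "beddc" and "gffhg":
  Position 0: 'b' from first, 'g' from second => "bg"
  Position 1: 'e' from first, 'f' from second => "ef"
  Position 2: 'd' from first, 'f' from second => "df"
  Position 3: 'd' from first, 'h' from second => "dh"
  Position 4: 'c' from first, 'g' from second => "cg"
Result: bgefdfdhcg

bgefdfdhcg


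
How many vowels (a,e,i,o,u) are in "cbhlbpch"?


Input: cbhlbpch
Checking each character:
  'c' at position 0: consonant
  'b' at position 1: consonant
  'h' at position 2: consonant
  'l' at position 3: consonant
  'b' at position 4: consonant
  'p' at position 5: consonant
  'c' at position 6: consonant
  'h' at position 7: consonant
Total vowels: 0

0


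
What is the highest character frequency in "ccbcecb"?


Input: ccbcecb
Character counts:
  'b': 2
  'c': 4
  'e': 1
Maximum frequency: 4

4


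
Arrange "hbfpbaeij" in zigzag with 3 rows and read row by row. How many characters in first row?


Zigzag "hbfpbaeij" into 3 rows:
Placing characters:
  'h' => row 0
  'b' => row 1
  'f' => row 2
  'p' => row 1
  'b' => row 0
  'a' => row 1
  'e' => row 2
  'i' => row 1
  'j' => row 0
Rows:
  Row 0: "hbj"
  Row 1: "bpai"
  Row 2: "fe"
First row length: 3

3


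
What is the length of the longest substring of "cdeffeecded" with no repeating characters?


Input: "cdeffeecded"
Sliding window (track last position of each char):
  Position 0 ('c'): window [0,0] length 1 -- new best
  Position 1 ('d'): window [0,1] length 2 -- new best
  Position 2 ('e'): window [0,2] length 3 -- new best
  Position 3 ('f'): window [0,3] length 4 -- new best
  Position 4 ('f'): repeat (last at 3), move window start to 4
  Position 4 ('f'): window [4,4] length 1
  Position 5 ('e'): window [4,5] length 2
  Position 6 ('e'): repeat (last at 5), move window start to 6
  Position 6 ('e'): window [6,6] length 1
  Position 7 ('c'): window [6,7] length 2
  Position 8 ('d'): window [6,8] length 3
  Position 9 ('e'): repeat (last at 6), move window start to 7
  Position 9 ('e'): window [7,9] length 3
  Position 10 ('d'): repeat (last at 8), move window start to 9
  Position 10 ('d'): window [9,10] length 2
Longest substring with no repeats: "cdef" with length 4

4


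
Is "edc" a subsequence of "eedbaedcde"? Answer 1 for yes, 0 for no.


Check if "edc" is a subsequence of "eedbaedcde"
Greedy scan:
  Position 0 ('e'): matches sub[0] = 'e'
  Position 1 ('e'): no match needed
  Position 2 ('d'): matches sub[1] = 'd'
  Position 3 ('b'): no match needed
  Position 4 ('a'): no match needed
  Position 5 ('e'): no match needed
  Position 6 ('d'): no match needed
  Position 7 ('c'): matches sub[2] = 'c'
  Position 8 ('d'): no match needed
  Position 9 ('e'): no match needed
All 3 characters matched => is a subsequence

1


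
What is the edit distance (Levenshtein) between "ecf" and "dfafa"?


Computing edit distance: "ecf" -> "dfafa"
DP table:
           d    f    a    f    a
      0    1    2    3    4    5
  e   1    1    2    3    4    5
  c   2    2    2    3    4    5
  f   3    3    2    3    3    4
Edit distance = dp[3][5] = 4

4


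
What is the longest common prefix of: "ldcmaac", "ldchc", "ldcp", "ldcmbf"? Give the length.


Words: ldcmaac, ldchc, ldcp, ldcmbf
  Position 0: all 'l' => match
  Position 1: all 'd' => match
  Position 2: all 'c' => match
  Position 3: ('m', 'h', 'p', 'm') => mismatch, stop
LCP = "ldc" (length 3)

3


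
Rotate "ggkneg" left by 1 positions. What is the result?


Input: "ggkneg", rotate left by 1
First 1 characters: "g"
Remaining characters: "gkneg"
Concatenate remaining + first: "gkneg" + "g" = "gknegg"

gknegg


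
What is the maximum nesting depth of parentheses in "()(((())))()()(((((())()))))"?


Input: "()(((())))()()(((((())()))))"
Tracking depth:
  Position 0 '(': depth becomes 1
  Position 1 ')': depth becomes 0
  Position 2 '(': depth becomes 1
  Position 3 '(': depth becomes 2
  Position 4 '(': depth becomes 3
  Position 5 '(': depth becomes 4
  Position 6 ')': depth becomes 3
  Position 7 ')': depth becomes 2
  Position 8 ')': depth becomes 1
  Position 9 ')': depth becomes 0
  Position 10 '(': depth becomes 1
  Position 11 ')': depth becomes 0
  Position 12 '(': depth becomes 1
  Position 13 ')': depth becomes 0
  Position 14 '(': depth becomes 1
  Position 15 '(': depth becomes 2
  Position 16 '(': depth becomes 3
  Position 17 '(': depth becomes 4
  Position 18 '(': depth becomes 5
  Position 19 '(': depth becomes 6
  Position 20 ')': depth becomes 5
  Position 21 ')': depth becomes 4
  Position 22 '(': depth becomes 5
  Position 23 ')': depth becomes 4
  Position 24 ')': depth becomes 3
  Position 25 ')': depth becomes 2
  Position 26 ')': depth becomes 1
  Position 27 ')': depth becomes 0
Maximum depth reached: 6

6


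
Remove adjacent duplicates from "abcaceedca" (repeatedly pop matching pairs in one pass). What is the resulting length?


Input: abcaceedca
Stack-based adjacent duplicate removal:
  Read 'a': push. Stack: a
  Read 'b': push. Stack: ab
  Read 'c': push. Stack: abc
  Read 'a': push. Stack: abca
  Read 'c': push. Stack: abcac
  Read 'e': push. Stack: abcace
  Read 'e': matches stack top 'e' => pop. Stack: abcac
  Read 'd': push. Stack: abcacd
  Read 'c': push. Stack: abcacdc
  Read 'a': push. Stack: abcacdca
Final stack: "abcacdca" (length 8)

8


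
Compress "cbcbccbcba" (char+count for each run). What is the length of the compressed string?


Input: cbcbccbcba
Runs:
  'c' x 1 => "c1"
  'b' x 1 => "b1"
  'c' x 1 => "c1"
  'b' x 1 => "b1"
  'c' x 2 => "c2"
  'b' x 1 => "b1"
  'c' x 1 => "c1"
  'b' x 1 => "b1"
  'a' x 1 => "a1"
Compressed: "c1b1c1b1c2b1c1b1a1"
Compressed length: 18

18


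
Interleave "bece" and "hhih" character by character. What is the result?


Interleaving "bece" and "hhih":
  Position 0: 'b' from first, 'h' from second => "bh"
  Position 1: 'e' from first, 'h' from second => "eh"
  Position 2: 'c' from first, 'i' from second => "ci"
  Position 3: 'e' from first, 'h' from second => "eh"
Result: bhehcieh

bhehcieh


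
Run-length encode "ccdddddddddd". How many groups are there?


Input: ccdddddddddd
Scanning for consecutive runs:
  Group 1: 'c' x 2 (positions 0-1)
  Group 2: 'd' x 10 (positions 2-11)
Total groups: 2

2


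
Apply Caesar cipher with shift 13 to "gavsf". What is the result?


Caesar cipher: shift "gavsf" by 13
  'g' (pos 6) + 13 = pos 19 = 't'
  'a' (pos 0) + 13 = pos 13 = 'n'
  'v' (pos 21) + 13 = pos 8 = 'i'
  's' (pos 18) + 13 = pos 5 = 'f'
  'f' (pos 5) + 13 = pos 18 = 's'
Result: tnifs

tnifs


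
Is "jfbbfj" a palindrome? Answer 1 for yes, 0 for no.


Input: jfbbfj
Reversed: jfbbfj
  Compare pos 0 ('j') with pos 5 ('j'): match
  Compare pos 1 ('f') with pos 4 ('f'): match
  Compare pos 2 ('b') with pos 3 ('b'): match
Result: palindrome

1


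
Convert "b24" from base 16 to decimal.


Input: "b24" in base 16
Positional expansion:
  Digit 'b' (value 11) x 16^2 = 2816
  Digit '2' (value 2) x 16^1 = 32
  Digit '4' (value 4) x 16^0 = 4
Sum = 2852

2852


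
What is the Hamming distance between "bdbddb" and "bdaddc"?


Comparing "bdbddb" and "bdaddc" position by position:
  Position 0: 'b' vs 'b' => same
  Position 1: 'd' vs 'd' => same
  Position 2: 'b' vs 'a' => differ
  Position 3: 'd' vs 'd' => same
  Position 4: 'd' vs 'd' => same
  Position 5: 'b' vs 'c' => differ
Total differences (Hamming distance): 2

2


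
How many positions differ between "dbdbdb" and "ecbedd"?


Comparing "dbdbdb" and "ecbedd" position by position:
  Position 0: 'd' vs 'e' => DIFFER
  Position 1: 'b' vs 'c' => DIFFER
  Position 2: 'd' vs 'b' => DIFFER
  Position 3: 'b' vs 'e' => DIFFER
  Position 4: 'd' vs 'd' => same
  Position 5: 'b' vs 'd' => DIFFER
Positions that differ: 5

5


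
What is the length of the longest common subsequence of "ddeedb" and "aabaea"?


LCS of "ddeedb" and "aabaea"
DP table:
           a    a    b    a    e    a
      0    0    0    0    0    0    0
  d   0    0    0    0    0    0    0
  d   0    0    0    0    0    0    0
  e   0    0    0    0    0    1    1
  e   0    0    0    0    0    1    1
  d   0    0    0    0    0    1    1
  b   0    0    0    1    1    1    1
LCS length = dp[6][6] = 1

1


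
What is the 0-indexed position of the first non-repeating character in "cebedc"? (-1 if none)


Input: cebedc
Character frequencies:
  'b': 1
  'c': 2
  'd': 1
  'e': 2
Scanning left to right for freq == 1:
  Position 0 ('c'): freq=2, skip
  Position 1 ('e'): freq=2, skip
  Position 2 ('b'): unique! => answer = 2

2


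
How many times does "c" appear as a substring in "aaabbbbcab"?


Searching for "c" in "aaabbbbcab"
Scanning each position:
  Position 0: "a" => no
  Position 1: "a" => no
  Position 2: "a" => no
  Position 3: "b" => no
  Position 4: "b" => no
  Position 5: "b" => no
  Position 6: "b" => no
  Position 7: "c" => MATCH
  Position 8: "a" => no
  Position 9: "b" => no
Total occurrences: 1

1


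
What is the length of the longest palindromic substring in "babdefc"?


Input: "babdefc"
Checking substrings for palindromes:
  [0:3] "bab" (len 3) => palindrome
Longest palindromic substring: "bab" with length 3

3


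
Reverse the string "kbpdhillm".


Input: kbpdhillm
Reading characters right to left:
  Position 8: 'm'
  Position 7: 'l'
  Position 6: 'l'
  Position 5: 'i'
  Position 4: 'h'
  Position 3: 'd'
  Position 2: 'p'
  Position 1: 'b'
  Position 0: 'k'
Reversed: mllihdpbk

mllihdpbk


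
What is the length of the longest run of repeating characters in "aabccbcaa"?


Input: "aabccbcaa"
Scanning for longest run:
  Position 1 ('a'): continues run of 'a', length=2
  Position 2 ('b'): new char, reset run to 1
  Position 3 ('c'): new char, reset run to 1
  Position 4 ('c'): continues run of 'c', length=2
  Position 5 ('b'): new char, reset run to 1
  Position 6 ('c'): new char, reset run to 1
  Position 7 ('a'): new char, reset run to 1
  Position 8 ('a'): continues run of 'a', length=2
Longest run: 'a' with length 2

2


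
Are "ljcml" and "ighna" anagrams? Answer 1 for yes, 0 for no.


Strings: "ljcml", "ighna"
Sorted first:  cjllm
Sorted second: aghin
Differ at position 0: 'c' vs 'a' => not anagrams

0


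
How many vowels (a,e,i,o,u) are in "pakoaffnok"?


Input: pakoaffnok
Checking each character:
  'p' at position 0: consonant
  'a' at position 1: vowel (running total: 1)
  'k' at position 2: consonant
  'o' at position 3: vowel (running total: 2)
  'a' at position 4: vowel (running total: 3)
  'f' at position 5: consonant
  'f' at position 6: consonant
  'n' at position 7: consonant
  'o' at position 8: vowel (running total: 4)
  'k' at position 9: consonant
Total vowels: 4

4


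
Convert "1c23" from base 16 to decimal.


Input: "1c23" in base 16
Positional expansion:
  Digit '1' (value 1) x 16^3 = 4096
  Digit 'c' (value 12) x 16^2 = 3072
  Digit '2' (value 2) x 16^1 = 32
  Digit '3' (value 3) x 16^0 = 3
Sum = 7203

7203


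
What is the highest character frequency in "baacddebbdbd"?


Input: baacddebbdbd
Character counts:
  'a': 2
  'b': 4
  'c': 1
  'd': 4
  'e': 1
Maximum frequency: 4

4


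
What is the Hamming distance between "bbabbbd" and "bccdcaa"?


Comparing "bbabbbd" and "bccdcaa" position by position:
  Position 0: 'b' vs 'b' => same
  Position 1: 'b' vs 'c' => differ
  Position 2: 'a' vs 'c' => differ
  Position 3: 'b' vs 'd' => differ
  Position 4: 'b' vs 'c' => differ
  Position 5: 'b' vs 'a' => differ
  Position 6: 'd' vs 'a' => differ
Total differences (Hamming distance): 6

6


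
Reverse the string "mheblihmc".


Input: mheblihmc
Reading characters right to left:
  Position 8: 'c'
  Position 7: 'm'
  Position 6: 'h'
  Position 5: 'i'
  Position 4: 'l'
  Position 3: 'b'
  Position 2: 'e'
  Position 1: 'h'
  Position 0: 'm'
Reversed: cmhilbehm

cmhilbehm


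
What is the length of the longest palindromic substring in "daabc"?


Input: "daabc"
Checking substrings for palindromes:
  [1:3] "aa" (len 2) => palindrome
Longest palindromic substring: "aa" with length 2

2


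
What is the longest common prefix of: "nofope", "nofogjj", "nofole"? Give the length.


Words: nofope, nofogjj, nofole
  Position 0: all 'n' => match
  Position 1: all 'o' => match
  Position 2: all 'f' => match
  Position 3: all 'o' => match
  Position 4: ('p', 'g', 'l') => mismatch, stop
LCP = "nofo" (length 4)

4


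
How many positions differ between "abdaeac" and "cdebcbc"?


Comparing "abdaeac" and "cdebcbc" position by position:
  Position 0: 'a' vs 'c' => DIFFER
  Position 1: 'b' vs 'd' => DIFFER
  Position 2: 'd' vs 'e' => DIFFER
  Position 3: 'a' vs 'b' => DIFFER
  Position 4: 'e' vs 'c' => DIFFER
  Position 5: 'a' vs 'b' => DIFFER
  Position 6: 'c' vs 'c' => same
Positions that differ: 6

6


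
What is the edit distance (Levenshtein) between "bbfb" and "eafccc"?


Computing edit distance: "bbfb" -> "eafccc"
DP table:
           e    a    f    c    c    c
      0    1    2    3    4    5    6
  b   1    1    2    3    4    5    6
  b   2    2    2    3    4    5    6
  f   3    3    3    2    3    4    5
  b   4    4    4    3    3    4    5
Edit distance = dp[4][6] = 5

5


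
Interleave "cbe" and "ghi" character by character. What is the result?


Interleaving "cbe" and "ghi":
  Position 0: 'c' from first, 'g' from second => "cg"
  Position 1: 'b' from first, 'h' from second => "bh"
  Position 2: 'e' from first, 'i' from second => "ei"
Result: cgbhei

cgbhei


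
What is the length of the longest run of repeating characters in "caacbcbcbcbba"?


Input: "caacbcbcbcbba"
Scanning for longest run:
  Position 1 ('a'): new char, reset run to 1
  Position 2 ('a'): continues run of 'a', length=2
  Position 3 ('c'): new char, reset run to 1
  Position 4 ('b'): new char, reset run to 1
  Position 5 ('c'): new char, reset run to 1
  Position 6 ('b'): new char, reset run to 1
  Position 7 ('c'): new char, reset run to 1
  Position 8 ('b'): new char, reset run to 1
  Position 9 ('c'): new char, reset run to 1
  Position 10 ('b'): new char, reset run to 1
  Position 11 ('b'): continues run of 'b', length=2
  Position 12 ('a'): new char, reset run to 1
Longest run: 'a' with length 2

2


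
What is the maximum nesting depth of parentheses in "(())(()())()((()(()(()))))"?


Input: "(())(()())()((()(()(()))))"
Tracking depth:
  Position 0 '(': depth becomes 1
  Position 1 '(': depth becomes 2
  Position 2 ')': depth becomes 1
  Position 3 ')': depth becomes 0
  Position 4 '(': depth becomes 1
  Position 5 '(': depth becomes 2
  Position 6 ')': depth becomes 1
  Position 7 '(': depth becomes 2
  Position 8 ')': depth becomes 1
  Position 9 ')': depth becomes 0
  Position 10 '(': depth becomes 1
  Position 11 ')': depth becomes 0
  Position 12 '(': depth becomes 1
  Position 13 '(': depth becomes 2
  Position 14 '(': depth becomes 3
  Position 15 ')': depth becomes 2
  Position 16 '(': depth becomes 3
  Position 17 '(': depth becomes 4
  Position 18 ')': depth becomes 3
  Position 19 '(': depth becomes 4
  Position 20 '(': depth becomes 5
  Position 21 ')': depth becomes 4
  Position 22 ')': depth becomes 3
  Position 23 ')': depth becomes 2
  Position 24 ')': depth becomes 1
  Position 25 ')': depth becomes 0
Maximum depth reached: 5

5


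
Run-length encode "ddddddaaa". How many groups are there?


Input: ddddddaaa
Scanning for consecutive runs:
  Group 1: 'd' x 6 (positions 0-5)
  Group 2: 'a' x 3 (positions 6-8)
Total groups: 2

2


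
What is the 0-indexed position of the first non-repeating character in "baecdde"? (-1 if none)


Input: baecdde
Character frequencies:
  'a': 1
  'b': 1
  'c': 1
  'd': 2
  'e': 2
Scanning left to right for freq == 1:
  Position 0 ('b'): unique! => answer = 0

0


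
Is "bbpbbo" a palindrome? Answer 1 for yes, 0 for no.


Input: bbpbbo
Reversed: obbpbb
  Compare pos 0 ('b') with pos 5 ('o'): MISMATCH
  Compare pos 1 ('b') with pos 4 ('b'): match
  Compare pos 2 ('p') with pos 3 ('b'): MISMATCH
Result: not a palindrome

0


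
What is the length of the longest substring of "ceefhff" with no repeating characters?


Input: "ceefhff"
Sliding window (track last position of each char):
  Position 0 ('c'): window [0,0] length 1 -- new best
  Position 1 ('e'): window [0,1] length 2 -- new best
  Position 2 ('e'): repeat (last at 1), move window start to 2
  Position 2 ('e'): window [2,2] length 1
  Position 3 ('f'): window [2,3] length 2
  Position 4 ('h'): window [2,4] length 3 -- new best
  Position 5 ('f'): repeat (last at 3), move window start to 4
  Position 5 ('f'): window [4,5] length 2
  Position 6 ('f'): repeat (last at 5), move window start to 6
  Position 6 ('f'): window [6,6] length 1
Longest substring with no repeats: "efh" with length 3

3


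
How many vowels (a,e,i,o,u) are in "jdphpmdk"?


Input: jdphpmdk
Checking each character:
  'j' at position 0: consonant
  'd' at position 1: consonant
  'p' at position 2: consonant
  'h' at position 3: consonant
  'p' at position 4: consonant
  'm' at position 5: consonant
  'd' at position 6: consonant
  'k' at position 7: consonant
Total vowels: 0

0


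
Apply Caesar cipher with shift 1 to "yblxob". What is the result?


Caesar cipher: shift "yblxob" by 1
  'y' (pos 24) + 1 = pos 25 = 'z'
  'b' (pos 1) + 1 = pos 2 = 'c'
  'l' (pos 11) + 1 = pos 12 = 'm'
  'x' (pos 23) + 1 = pos 24 = 'y'
  'o' (pos 14) + 1 = pos 15 = 'p'
  'b' (pos 1) + 1 = pos 2 = 'c'
Result: zcmypc

zcmypc


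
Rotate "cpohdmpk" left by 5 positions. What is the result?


Input: "cpohdmpk", rotate left by 5
First 5 characters: "cpohd"
Remaining characters: "mpk"
Concatenate remaining + first: "mpk" + "cpohd" = "mpkcpohd"

mpkcpohd


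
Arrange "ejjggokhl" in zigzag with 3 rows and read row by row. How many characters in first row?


Zigzag "ejjggokhl" into 3 rows:
Placing characters:
  'e' => row 0
  'j' => row 1
  'j' => row 2
  'g' => row 1
  'g' => row 0
  'o' => row 1
  'k' => row 2
  'h' => row 1
  'l' => row 0
Rows:
  Row 0: "egl"
  Row 1: "jgoh"
  Row 2: "jk"
First row length: 3

3


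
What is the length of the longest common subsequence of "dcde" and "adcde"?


LCS of "dcde" and "adcde"
DP table:
           a    d    c    d    e
      0    0    0    0    0    0
  d   0    0    1    1    1    1
  c   0    0    1    2    2    2
  d   0    0    1    2    3    3
  e   0    0    1    2    3    4
LCS length = dp[4][5] = 4

4


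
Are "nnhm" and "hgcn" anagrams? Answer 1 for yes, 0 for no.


Strings: "nnhm", "hgcn"
Sorted first:  hmnn
Sorted second: cghn
Differ at position 0: 'h' vs 'c' => not anagrams

0


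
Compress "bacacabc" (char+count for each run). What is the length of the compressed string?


Input: bacacabc
Runs:
  'b' x 1 => "b1"
  'a' x 1 => "a1"
  'c' x 1 => "c1"
  'a' x 1 => "a1"
  'c' x 1 => "c1"
  'a' x 1 => "a1"
  'b' x 1 => "b1"
  'c' x 1 => "c1"
Compressed: "b1a1c1a1c1a1b1c1"
Compressed length: 16

16


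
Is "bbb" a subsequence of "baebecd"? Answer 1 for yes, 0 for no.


Check if "bbb" is a subsequence of "baebecd"
Greedy scan:
  Position 0 ('b'): matches sub[0] = 'b'
  Position 1 ('a'): no match needed
  Position 2 ('e'): no match needed
  Position 3 ('b'): matches sub[1] = 'b'
  Position 4 ('e'): no match needed
  Position 5 ('c'): no match needed
  Position 6 ('d'): no match needed
Only matched 2/3 characters => not a subsequence

0


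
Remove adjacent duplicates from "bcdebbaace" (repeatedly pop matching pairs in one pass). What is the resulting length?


Input: bcdebbaace
Stack-based adjacent duplicate removal:
  Read 'b': push. Stack: b
  Read 'c': push. Stack: bc
  Read 'd': push. Stack: bcd
  Read 'e': push. Stack: bcde
  Read 'b': push. Stack: bcdeb
  Read 'b': matches stack top 'b' => pop. Stack: bcde
  Read 'a': push. Stack: bcdea
  Read 'a': matches stack top 'a' => pop. Stack: bcde
  Read 'c': push. Stack: bcdec
  Read 'e': push. Stack: bcdece
Final stack: "bcdece" (length 6)

6


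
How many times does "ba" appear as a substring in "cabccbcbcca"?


Searching for "ba" in "cabccbcbcca"
Scanning each position:
  Position 0: "ca" => no
  Position 1: "ab" => no
  Position 2: "bc" => no
  Position 3: "cc" => no
  Position 4: "cb" => no
  Position 5: "bc" => no
  Position 6: "cb" => no
  Position 7: "bc" => no
  Position 8: "cc" => no
  Position 9: "ca" => no
Total occurrences: 0

0


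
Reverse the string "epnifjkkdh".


Input: epnifjkkdh
Reading characters right to left:
  Position 9: 'h'
  Position 8: 'd'
  Position 7: 'k'
  Position 6: 'k'
  Position 5: 'j'
  Position 4: 'f'
  Position 3: 'i'
  Position 2: 'n'
  Position 1: 'p'
  Position 0: 'e'
Reversed: hdkkjfinpe

hdkkjfinpe


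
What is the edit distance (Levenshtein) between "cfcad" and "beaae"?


Computing edit distance: "cfcad" -> "beaae"
DP table:
           b    e    a    a    e
      0    1    2    3    4    5
  c   1    1    2    3    4    5
  f   2    2    2    3    4    5
  c   3    3    3    3    4    5
  a   4    4    4    3    3    4
  d   5    5    5    4    4    4
Edit distance = dp[5][5] = 4

4


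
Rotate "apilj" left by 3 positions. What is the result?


Input: "apilj", rotate left by 3
First 3 characters: "api"
Remaining characters: "lj"
Concatenate remaining + first: "lj" + "api" = "ljapi"

ljapi


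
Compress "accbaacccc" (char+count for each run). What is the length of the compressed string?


Input: accbaacccc
Runs:
  'a' x 1 => "a1"
  'c' x 2 => "c2"
  'b' x 1 => "b1"
  'a' x 2 => "a2"
  'c' x 4 => "c4"
Compressed: "a1c2b1a2c4"
Compressed length: 10

10


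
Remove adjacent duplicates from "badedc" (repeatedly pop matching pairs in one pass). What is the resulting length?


Input: badedc
Stack-based adjacent duplicate removal:
  Read 'b': push. Stack: b
  Read 'a': push. Stack: ba
  Read 'd': push. Stack: bad
  Read 'e': push. Stack: bade
  Read 'd': push. Stack: baded
  Read 'c': push. Stack: badedc
Final stack: "badedc" (length 6)

6


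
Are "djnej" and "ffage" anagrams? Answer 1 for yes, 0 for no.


Strings: "djnej", "ffage"
Sorted first:  dejjn
Sorted second: aeffg
Differ at position 0: 'd' vs 'a' => not anagrams

0


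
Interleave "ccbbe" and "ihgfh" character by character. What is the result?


Interleaving "ccbbe" and "ihgfh":
  Position 0: 'c' from first, 'i' from second => "ci"
  Position 1: 'c' from first, 'h' from second => "ch"
  Position 2: 'b' from first, 'g' from second => "bg"
  Position 3: 'b' from first, 'f' from second => "bf"
  Position 4: 'e' from first, 'h' from second => "eh"
Result: cichbgbfeh

cichbgbfeh


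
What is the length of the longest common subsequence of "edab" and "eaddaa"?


LCS of "edab" and "eaddaa"
DP table:
           e    a    d    d    a    a
      0    0    0    0    0    0    0
  e   0    1    1    1    1    1    1
  d   0    1    1    2    2    2    2
  a   0    1    2    2    2    3    3
  b   0    1    2    2    2    3    3
LCS length = dp[4][6] = 3

3


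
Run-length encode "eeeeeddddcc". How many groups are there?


Input: eeeeeddddcc
Scanning for consecutive runs:
  Group 1: 'e' x 5 (positions 0-4)
  Group 2: 'd' x 4 (positions 5-8)
  Group 3: 'c' x 2 (positions 9-10)
Total groups: 3

3


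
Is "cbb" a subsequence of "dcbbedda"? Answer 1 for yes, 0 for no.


Check if "cbb" is a subsequence of "dcbbedda"
Greedy scan:
  Position 0 ('d'): no match needed
  Position 1 ('c'): matches sub[0] = 'c'
  Position 2 ('b'): matches sub[1] = 'b'
  Position 3 ('b'): matches sub[2] = 'b'
  Position 4 ('e'): no match needed
  Position 5 ('d'): no match needed
  Position 6 ('d'): no match needed
  Position 7 ('a'): no match needed
All 3 characters matched => is a subsequence

1


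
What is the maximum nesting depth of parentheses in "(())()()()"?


Input: "(())()()()"
Tracking depth:
  Position 0 '(': depth becomes 1
  Position 1 '(': depth becomes 2
  Position 2 ')': depth becomes 1
  Position 3 ')': depth becomes 0
  Position 4 '(': depth becomes 1
  Position 5 ')': depth becomes 0
  Position 6 '(': depth becomes 1
  Position 7 ')': depth becomes 0
  Position 8 '(': depth becomes 1
  Position 9 ')': depth becomes 0
Maximum depth reached: 2

2


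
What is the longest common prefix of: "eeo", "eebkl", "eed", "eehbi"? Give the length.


Words: eeo, eebkl, eed, eehbi
  Position 0: all 'e' => match
  Position 1: all 'e' => match
  Position 2: ('o', 'b', 'd', 'h') => mismatch, stop
LCP = "ee" (length 2)

2
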